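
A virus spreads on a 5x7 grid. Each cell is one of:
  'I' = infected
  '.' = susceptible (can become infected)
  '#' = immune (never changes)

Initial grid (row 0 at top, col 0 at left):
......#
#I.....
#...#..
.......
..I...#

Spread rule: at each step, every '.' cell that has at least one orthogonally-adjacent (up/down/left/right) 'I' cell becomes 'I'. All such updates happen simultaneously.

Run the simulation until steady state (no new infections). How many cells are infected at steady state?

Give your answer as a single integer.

Step 0 (initial): 2 infected
Step 1: +6 new -> 8 infected
Step 2: +8 new -> 16 infected
Step 3: +6 new -> 22 infected
Step 4: +3 new -> 25 infected
Step 5: +4 new -> 29 infected
Step 6: +1 new -> 30 infected
Step 7: +0 new -> 30 infected

Answer: 30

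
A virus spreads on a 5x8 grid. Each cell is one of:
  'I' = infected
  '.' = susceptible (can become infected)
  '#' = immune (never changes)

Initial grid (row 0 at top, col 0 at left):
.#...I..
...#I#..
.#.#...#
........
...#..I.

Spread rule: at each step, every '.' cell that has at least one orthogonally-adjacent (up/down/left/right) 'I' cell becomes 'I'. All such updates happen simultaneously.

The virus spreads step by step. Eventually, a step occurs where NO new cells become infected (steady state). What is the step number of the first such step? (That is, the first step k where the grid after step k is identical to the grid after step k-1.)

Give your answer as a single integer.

Answer: 8

Derivation:
Step 0 (initial): 3 infected
Step 1: +6 new -> 9 infected
Step 2: +9 new -> 18 infected
Step 3: +3 new -> 21 infected
Step 4: +2 new -> 23 infected
Step 5: +4 new -> 27 infected
Step 6: +3 new -> 30 infected
Step 7: +3 new -> 33 infected
Step 8: +0 new -> 33 infected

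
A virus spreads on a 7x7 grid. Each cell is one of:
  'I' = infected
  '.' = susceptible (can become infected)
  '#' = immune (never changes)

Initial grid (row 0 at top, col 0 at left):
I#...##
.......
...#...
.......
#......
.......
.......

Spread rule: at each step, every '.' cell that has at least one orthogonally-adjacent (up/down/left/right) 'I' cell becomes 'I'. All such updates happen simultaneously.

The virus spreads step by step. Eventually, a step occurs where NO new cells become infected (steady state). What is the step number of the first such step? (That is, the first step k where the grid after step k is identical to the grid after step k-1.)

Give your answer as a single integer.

Step 0 (initial): 1 infected
Step 1: +1 new -> 2 infected
Step 2: +2 new -> 4 infected
Step 3: +3 new -> 7 infected
Step 4: +4 new -> 11 infected
Step 5: +4 new -> 15 infected
Step 6: +6 new -> 21 infected
Step 7: +7 new -> 28 infected
Step 8: +6 new -> 34 infected
Step 9: +4 new -> 38 infected
Step 10: +3 new -> 41 infected
Step 11: +2 new -> 43 infected
Step 12: +1 new -> 44 infected
Step 13: +0 new -> 44 infected

Answer: 13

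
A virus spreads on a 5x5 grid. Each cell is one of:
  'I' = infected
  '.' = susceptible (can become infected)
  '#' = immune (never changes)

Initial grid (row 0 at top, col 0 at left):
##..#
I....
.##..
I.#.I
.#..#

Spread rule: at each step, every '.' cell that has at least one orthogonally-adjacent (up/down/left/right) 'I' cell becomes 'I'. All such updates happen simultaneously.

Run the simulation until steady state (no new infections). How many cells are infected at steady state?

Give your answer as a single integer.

Answer: 17

Derivation:
Step 0 (initial): 3 infected
Step 1: +6 new -> 9 infected
Step 2: +4 new -> 13 infected
Step 3: +3 new -> 16 infected
Step 4: +1 new -> 17 infected
Step 5: +0 new -> 17 infected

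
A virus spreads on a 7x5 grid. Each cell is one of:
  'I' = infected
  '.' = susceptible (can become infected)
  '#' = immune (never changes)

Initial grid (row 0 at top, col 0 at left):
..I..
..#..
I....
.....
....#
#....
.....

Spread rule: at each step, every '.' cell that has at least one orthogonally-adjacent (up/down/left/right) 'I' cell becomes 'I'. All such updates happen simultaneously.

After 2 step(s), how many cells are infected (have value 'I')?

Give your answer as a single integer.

Answer: 14

Derivation:
Step 0 (initial): 2 infected
Step 1: +5 new -> 7 infected
Step 2: +7 new -> 14 infected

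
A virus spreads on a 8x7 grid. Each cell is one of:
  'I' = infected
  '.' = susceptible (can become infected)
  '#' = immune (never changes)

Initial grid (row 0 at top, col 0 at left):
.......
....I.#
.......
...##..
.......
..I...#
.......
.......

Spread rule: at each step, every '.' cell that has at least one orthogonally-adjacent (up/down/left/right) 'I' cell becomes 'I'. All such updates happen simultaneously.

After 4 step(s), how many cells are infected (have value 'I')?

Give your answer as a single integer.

Answer: 46

Derivation:
Step 0 (initial): 2 infected
Step 1: +8 new -> 10 infected
Step 2: +13 new -> 23 infected
Step 3: +14 new -> 37 infected
Step 4: +9 new -> 46 infected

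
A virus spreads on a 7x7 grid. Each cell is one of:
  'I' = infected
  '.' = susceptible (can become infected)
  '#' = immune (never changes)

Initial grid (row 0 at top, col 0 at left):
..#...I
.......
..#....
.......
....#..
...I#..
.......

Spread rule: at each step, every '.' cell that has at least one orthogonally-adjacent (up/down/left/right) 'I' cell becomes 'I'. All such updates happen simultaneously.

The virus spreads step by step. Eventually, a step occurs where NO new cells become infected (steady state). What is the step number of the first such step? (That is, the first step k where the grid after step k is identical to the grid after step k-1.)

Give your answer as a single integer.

Step 0 (initial): 2 infected
Step 1: +5 new -> 7 infected
Step 2: +8 new -> 15 infected
Step 3: +11 new -> 26 infected
Step 4: +9 new -> 35 infected
Step 5: +5 new -> 40 infected
Step 6: +2 new -> 42 infected
Step 7: +2 new -> 44 infected
Step 8: +1 new -> 45 infected
Step 9: +0 new -> 45 infected

Answer: 9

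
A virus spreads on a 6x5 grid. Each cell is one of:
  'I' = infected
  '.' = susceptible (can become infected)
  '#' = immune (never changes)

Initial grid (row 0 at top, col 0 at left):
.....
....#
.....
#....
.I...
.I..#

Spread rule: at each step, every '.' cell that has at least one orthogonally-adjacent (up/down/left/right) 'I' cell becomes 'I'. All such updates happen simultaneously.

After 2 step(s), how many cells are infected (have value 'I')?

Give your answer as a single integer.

Answer: 11

Derivation:
Step 0 (initial): 2 infected
Step 1: +5 new -> 7 infected
Step 2: +4 new -> 11 infected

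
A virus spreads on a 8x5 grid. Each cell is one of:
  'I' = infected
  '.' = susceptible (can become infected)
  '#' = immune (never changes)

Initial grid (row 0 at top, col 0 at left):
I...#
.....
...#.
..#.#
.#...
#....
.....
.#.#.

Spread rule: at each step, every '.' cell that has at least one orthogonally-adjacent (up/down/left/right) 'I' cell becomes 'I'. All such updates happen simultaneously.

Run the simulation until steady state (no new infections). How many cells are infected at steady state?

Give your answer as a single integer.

Answer: 16

Derivation:
Step 0 (initial): 1 infected
Step 1: +2 new -> 3 infected
Step 2: +3 new -> 6 infected
Step 3: +4 new -> 10 infected
Step 4: +4 new -> 14 infected
Step 5: +1 new -> 15 infected
Step 6: +1 new -> 16 infected
Step 7: +0 new -> 16 infected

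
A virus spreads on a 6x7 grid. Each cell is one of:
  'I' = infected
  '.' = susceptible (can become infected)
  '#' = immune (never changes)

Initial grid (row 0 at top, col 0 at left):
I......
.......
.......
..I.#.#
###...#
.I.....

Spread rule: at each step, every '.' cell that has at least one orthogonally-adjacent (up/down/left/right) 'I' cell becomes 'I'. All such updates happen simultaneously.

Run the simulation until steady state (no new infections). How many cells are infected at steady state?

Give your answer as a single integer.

Step 0 (initial): 3 infected
Step 1: +7 new -> 10 infected
Step 2: +9 new -> 19 infected
Step 3: +5 new -> 24 infected
Step 4: +5 new -> 29 infected
Step 5: +5 new -> 34 infected
Step 6: +2 new -> 36 infected
Step 7: +0 new -> 36 infected

Answer: 36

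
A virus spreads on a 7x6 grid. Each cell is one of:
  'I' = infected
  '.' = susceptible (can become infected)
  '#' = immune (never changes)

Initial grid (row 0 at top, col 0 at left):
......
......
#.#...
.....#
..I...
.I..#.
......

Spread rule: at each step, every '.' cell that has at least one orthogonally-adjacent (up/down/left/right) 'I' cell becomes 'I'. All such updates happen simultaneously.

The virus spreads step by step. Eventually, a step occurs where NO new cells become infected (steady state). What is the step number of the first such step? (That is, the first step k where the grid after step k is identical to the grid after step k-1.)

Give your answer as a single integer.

Answer: 8

Derivation:
Step 0 (initial): 2 infected
Step 1: +6 new -> 8 infected
Step 2: +7 new -> 15 infected
Step 3: +6 new -> 21 infected
Step 4: +5 new -> 26 infected
Step 5: +7 new -> 33 infected
Step 6: +4 new -> 37 infected
Step 7: +1 new -> 38 infected
Step 8: +0 new -> 38 infected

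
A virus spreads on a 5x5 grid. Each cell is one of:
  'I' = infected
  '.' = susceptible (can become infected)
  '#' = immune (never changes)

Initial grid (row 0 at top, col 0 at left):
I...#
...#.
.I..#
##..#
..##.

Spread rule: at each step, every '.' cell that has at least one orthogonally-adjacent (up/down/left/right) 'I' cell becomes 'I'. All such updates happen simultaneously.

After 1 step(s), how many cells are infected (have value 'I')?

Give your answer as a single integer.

Answer: 7

Derivation:
Step 0 (initial): 2 infected
Step 1: +5 new -> 7 infected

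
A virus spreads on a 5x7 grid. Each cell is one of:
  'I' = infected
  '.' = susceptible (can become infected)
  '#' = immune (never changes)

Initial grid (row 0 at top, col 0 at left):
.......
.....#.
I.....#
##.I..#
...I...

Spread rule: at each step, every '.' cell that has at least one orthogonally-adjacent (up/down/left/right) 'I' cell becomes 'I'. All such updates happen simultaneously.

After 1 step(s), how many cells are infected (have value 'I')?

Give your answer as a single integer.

Step 0 (initial): 3 infected
Step 1: +7 new -> 10 infected

Answer: 10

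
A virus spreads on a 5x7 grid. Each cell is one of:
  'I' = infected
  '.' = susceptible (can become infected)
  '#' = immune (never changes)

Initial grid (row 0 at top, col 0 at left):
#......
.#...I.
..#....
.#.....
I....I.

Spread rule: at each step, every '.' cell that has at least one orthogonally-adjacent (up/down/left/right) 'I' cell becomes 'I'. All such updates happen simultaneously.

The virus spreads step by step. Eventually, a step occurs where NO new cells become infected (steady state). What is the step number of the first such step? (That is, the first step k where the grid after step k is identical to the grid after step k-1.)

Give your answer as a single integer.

Answer: 6

Derivation:
Step 0 (initial): 3 infected
Step 1: +9 new -> 12 infected
Step 2: +10 new -> 22 infected
Step 3: +7 new -> 29 infected
Step 4: +1 new -> 30 infected
Step 5: +1 new -> 31 infected
Step 6: +0 new -> 31 infected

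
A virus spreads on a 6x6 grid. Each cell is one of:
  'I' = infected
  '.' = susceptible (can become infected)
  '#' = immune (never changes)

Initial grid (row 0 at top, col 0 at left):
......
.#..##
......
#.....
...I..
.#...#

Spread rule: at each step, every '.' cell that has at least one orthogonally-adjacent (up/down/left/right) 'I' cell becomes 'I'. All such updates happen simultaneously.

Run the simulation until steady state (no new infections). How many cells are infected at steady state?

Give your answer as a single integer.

Step 0 (initial): 1 infected
Step 1: +4 new -> 5 infected
Step 2: +7 new -> 12 infected
Step 3: +6 new -> 18 infected
Step 4: +5 new -> 23 infected
Step 5: +3 new -> 26 infected
Step 6: +3 new -> 29 infected
Step 7: +1 new -> 30 infected
Step 8: +0 new -> 30 infected

Answer: 30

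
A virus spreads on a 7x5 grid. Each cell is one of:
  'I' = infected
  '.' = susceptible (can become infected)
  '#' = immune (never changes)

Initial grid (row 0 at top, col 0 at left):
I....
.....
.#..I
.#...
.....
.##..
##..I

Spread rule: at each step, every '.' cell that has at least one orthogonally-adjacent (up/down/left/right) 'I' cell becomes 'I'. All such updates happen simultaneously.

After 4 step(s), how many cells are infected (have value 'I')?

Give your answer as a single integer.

Answer: 27

Derivation:
Step 0 (initial): 3 infected
Step 1: +7 new -> 10 infected
Step 2: +10 new -> 20 infected
Step 3: +5 new -> 25 infected
Step 4: +2 new -> 27 infected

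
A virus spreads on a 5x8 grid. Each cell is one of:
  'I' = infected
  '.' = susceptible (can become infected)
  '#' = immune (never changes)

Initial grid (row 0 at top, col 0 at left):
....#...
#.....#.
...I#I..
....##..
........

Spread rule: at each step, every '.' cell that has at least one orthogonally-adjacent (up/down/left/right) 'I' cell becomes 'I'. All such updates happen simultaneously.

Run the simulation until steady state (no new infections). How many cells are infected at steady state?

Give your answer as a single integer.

Step 0 (initial): 2 infected
Step 1: +5 new -> 7 infected
Step 2: +9 new -> 16 infected
Step 3: +10 new -> 26 infected
Step 4: +6 new -> 32 infected
Step 5: +2 new -> 34 infected
Step 6: +0 new -> 34 infected

Answer: 34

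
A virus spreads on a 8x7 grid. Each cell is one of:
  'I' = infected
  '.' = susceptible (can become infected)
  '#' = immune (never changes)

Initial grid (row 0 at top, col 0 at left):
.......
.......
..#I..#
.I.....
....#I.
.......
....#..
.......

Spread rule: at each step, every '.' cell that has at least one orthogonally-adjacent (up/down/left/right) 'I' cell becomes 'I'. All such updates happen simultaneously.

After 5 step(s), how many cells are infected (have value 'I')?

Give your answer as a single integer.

Step 0 (initial): 3 infected
Step 1: +10 new -> 13 infected
Step 2: +15 new -> 28 infected
Step 3: +11 new -> 39 infected
Step 4: +9 new -> 48 infected
Step 5: +4 new -> 52 infected

Answer: 52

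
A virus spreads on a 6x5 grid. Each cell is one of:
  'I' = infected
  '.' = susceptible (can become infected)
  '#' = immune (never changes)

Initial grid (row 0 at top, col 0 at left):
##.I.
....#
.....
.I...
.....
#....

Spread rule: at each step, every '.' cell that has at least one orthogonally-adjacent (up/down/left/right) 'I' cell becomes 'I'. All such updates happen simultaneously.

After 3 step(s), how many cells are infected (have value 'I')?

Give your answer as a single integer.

Step 0 (initial): 2 infected
Step 1: +7 new -> 9 infected
Step 2: +9 new -> 18 infected
Step 3: +5 new -> 23 infected

Answer: 23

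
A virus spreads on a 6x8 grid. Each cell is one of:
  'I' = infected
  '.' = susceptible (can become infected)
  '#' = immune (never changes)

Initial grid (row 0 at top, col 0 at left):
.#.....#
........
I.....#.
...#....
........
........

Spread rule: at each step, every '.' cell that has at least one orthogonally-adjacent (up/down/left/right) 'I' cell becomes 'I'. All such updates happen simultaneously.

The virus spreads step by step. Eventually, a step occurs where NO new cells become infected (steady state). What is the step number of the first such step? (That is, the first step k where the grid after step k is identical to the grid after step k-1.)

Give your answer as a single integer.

Answer: 11

Derivation:
Step 0 (initial): 1 infected
Step 1: +3 new -> 4 infected
Step 2: +5 new -> 9 infected
Step 3: +5 new -> 14 infected
Step 4: +5 new -> 19 infected
Step 5: +6 new -> 25 infected
Step 6: +5 new -> 30 infected
Step 7: +5 new -> 35 infected
Step 8: +5 new -> 40 infected
Step 9: +3 new -> 43 infected
Step 10: +1 new -> 44 infected
Step 11: +0 new -> 44 infected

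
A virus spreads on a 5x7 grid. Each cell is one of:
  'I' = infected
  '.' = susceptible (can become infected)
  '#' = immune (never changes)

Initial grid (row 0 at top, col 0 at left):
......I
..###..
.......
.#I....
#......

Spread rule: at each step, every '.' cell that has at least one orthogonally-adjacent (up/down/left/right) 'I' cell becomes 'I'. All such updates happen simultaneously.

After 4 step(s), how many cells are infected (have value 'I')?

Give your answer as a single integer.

Step 0 (initial): 2 infected
Step 1: +5 new -> 7 infected
Step 2: +8 new -> 15 infected
Step 3: +8 new -> 23 infected
Step 4: +6 new -> 29 infected

Answer: 29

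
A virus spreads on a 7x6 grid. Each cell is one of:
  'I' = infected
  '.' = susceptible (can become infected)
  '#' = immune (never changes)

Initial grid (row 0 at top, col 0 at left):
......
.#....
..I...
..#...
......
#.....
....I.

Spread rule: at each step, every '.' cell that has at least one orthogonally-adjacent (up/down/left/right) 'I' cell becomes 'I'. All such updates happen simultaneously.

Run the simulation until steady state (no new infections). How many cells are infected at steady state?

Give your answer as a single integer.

Step 0 (initial): 2 infected
Step 1: +6 new -> 8 infected
Step 2: +10 new -> 18 infected
Step 3: +12 new -> 30 infected
Step 4: +8 new -> 38 infected
Step 5: +1 new -> 39 infected
Step 6: +0 new -> 39 infected

Answer: 39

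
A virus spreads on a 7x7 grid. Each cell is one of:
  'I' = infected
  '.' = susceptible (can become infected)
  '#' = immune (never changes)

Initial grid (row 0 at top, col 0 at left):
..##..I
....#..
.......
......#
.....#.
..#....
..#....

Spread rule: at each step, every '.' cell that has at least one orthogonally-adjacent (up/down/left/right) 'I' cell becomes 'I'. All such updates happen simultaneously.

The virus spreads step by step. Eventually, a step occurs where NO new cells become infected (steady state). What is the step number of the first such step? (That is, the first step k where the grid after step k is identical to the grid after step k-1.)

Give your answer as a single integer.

Step 0 (initial): 1 infected
Step 1: +2 new -> 3 infected
Step 2: +3 new -> 6 infected
Step 3: +1 new -> 7 infected
Step 4: +2 new -> 9 infected
Step 5: +2 new -> 11 infected
Step 6: +4 new -> 15 infected
Step 7: +5 new -> 20 infected
Step 8: +7 new -> 27 infected
Step 9: +7 new -> 34 infected
Step 10: +5 new -> 39 infected
Step 11: +2 new -> 41 infected
Step 12: +1 new -> 42 infected
Step 13: +0 new -> 42 infected

Answer: 13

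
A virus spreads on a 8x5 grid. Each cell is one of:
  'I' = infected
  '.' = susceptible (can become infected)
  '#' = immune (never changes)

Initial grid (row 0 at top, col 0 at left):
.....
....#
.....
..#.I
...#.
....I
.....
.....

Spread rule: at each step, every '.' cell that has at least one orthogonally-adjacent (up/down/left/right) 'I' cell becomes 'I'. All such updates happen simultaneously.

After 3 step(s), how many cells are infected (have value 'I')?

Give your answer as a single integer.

Step 0 (initial): 2 infected
Step 1: +5 new -> 7 infected
Step 2: +4 new -> 11 infected
Step 3: +6 new -> 17 infected

Answer: 17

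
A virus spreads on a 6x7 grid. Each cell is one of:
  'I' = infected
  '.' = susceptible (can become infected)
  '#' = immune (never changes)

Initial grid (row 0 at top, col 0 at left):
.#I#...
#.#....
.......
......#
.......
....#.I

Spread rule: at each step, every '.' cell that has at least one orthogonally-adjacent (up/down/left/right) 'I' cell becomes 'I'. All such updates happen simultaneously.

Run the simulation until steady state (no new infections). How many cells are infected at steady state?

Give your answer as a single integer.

Answer: 35

Derivation:
Step 0 (initial): 2 infected
Step 1: +2 new -> 4 infected
Step 2: +1 new -> 5 infected
Step 3: +2 new -> 7 infected
Step 4: +3 new -> 10 infected
Step 5: +6 new -> 16 infected
Step 6: +7 new -> 23 infected
Step 7: +7 new -> 30 infected
Step 8: +3 new -> 33 infected
Step 9: +2 new -> 35 infected
Step 10: +0 new -> 35 infected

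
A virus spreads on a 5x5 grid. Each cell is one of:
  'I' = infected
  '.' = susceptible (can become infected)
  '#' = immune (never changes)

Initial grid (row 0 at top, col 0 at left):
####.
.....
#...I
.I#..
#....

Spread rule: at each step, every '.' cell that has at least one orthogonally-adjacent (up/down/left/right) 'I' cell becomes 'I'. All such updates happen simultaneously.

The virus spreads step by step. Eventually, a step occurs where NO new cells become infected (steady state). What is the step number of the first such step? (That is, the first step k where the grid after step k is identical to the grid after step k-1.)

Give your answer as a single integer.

Step 0 (initial): 2 infected
Step 1: +6 new -> 8 infected
Step 2: +7 new -> 15 infected
Step 3: +3 new -> 18 infected
Step 4: +0 new -> 18 infected

Answer: 4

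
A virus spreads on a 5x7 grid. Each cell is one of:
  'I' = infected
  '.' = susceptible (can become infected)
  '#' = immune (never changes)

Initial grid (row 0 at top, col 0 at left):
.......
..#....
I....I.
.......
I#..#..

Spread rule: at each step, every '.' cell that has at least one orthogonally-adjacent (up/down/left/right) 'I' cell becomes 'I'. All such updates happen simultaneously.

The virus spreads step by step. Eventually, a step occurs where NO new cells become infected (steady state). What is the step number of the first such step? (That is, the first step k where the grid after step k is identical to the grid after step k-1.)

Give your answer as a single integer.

Step 0 (initial): 3 infected
Step 1: +7 new -> 10 infected
Step 2: +11 new -> 21 infected
Step 3: +7 new -> 28 infected
Step 4: +4 new -> 32 infected
Step 5: +0 new -> 32 infected

Answer: 5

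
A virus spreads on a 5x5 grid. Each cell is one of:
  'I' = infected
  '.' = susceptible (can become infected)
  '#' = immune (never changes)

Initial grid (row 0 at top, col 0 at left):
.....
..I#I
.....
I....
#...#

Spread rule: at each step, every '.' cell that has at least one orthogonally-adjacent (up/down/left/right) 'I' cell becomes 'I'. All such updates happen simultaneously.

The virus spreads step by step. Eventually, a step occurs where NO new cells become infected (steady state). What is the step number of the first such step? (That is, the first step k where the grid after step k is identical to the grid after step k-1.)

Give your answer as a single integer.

Step 0 (initial): 3 infected
Step 1: +7 new -> 10 infected
Step 2: +8 new -> 18 infected
Step 3: +3 new -> 21 infected
Step 4: +1 new -> 22 infected
Step 5: +0 new -> 22 infected

Answer: 5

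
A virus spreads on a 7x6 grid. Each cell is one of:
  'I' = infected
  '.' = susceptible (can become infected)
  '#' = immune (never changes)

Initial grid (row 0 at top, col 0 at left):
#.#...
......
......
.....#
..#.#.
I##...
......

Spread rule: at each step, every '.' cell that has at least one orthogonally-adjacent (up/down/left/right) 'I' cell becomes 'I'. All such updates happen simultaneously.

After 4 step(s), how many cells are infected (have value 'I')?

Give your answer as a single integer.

Step 0 (initial): 1 infected
Step 1: +2 new -> 3 infected
Step 2: +3 new -> 6 infected
Step 3: +3 new -> 9 infected
Step 4: +4 new -> 13 infected

Answer: 13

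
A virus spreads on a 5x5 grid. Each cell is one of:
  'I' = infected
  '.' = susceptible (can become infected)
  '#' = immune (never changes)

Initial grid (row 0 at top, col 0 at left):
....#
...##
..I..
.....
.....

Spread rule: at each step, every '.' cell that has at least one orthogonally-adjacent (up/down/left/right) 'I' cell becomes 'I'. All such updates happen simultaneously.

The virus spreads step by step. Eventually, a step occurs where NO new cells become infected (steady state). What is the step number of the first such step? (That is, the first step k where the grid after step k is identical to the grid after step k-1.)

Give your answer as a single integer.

Answer: 5

Derivation:
Step 0 (initial): 1 infected
Step 1: +4 new -> 5 infected
Step 2: +7 new -> 12 infected
Step 3: +7 new -> 19 infected
Step 4: +3 new -> 22 infected
Step 5: +0 new -> 22 infected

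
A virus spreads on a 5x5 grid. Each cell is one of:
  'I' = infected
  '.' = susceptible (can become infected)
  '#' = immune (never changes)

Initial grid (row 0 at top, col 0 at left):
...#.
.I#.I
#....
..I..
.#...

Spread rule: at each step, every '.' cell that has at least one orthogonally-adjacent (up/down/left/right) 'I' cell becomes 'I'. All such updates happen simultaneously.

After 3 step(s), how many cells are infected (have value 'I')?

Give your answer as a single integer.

Step 0 (initial): 3 infected
Step 1: +10 new -> 13 infected
Step 2: +6 new -> 19 infected
Step 3: +2 new -> 21 infected

Answer: 21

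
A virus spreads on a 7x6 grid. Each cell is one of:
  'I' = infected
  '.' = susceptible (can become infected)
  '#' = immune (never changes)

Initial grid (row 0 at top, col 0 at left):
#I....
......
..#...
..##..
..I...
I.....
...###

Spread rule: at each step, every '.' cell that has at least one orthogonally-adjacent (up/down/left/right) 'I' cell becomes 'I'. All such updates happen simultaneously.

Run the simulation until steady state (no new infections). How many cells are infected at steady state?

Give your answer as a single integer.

Step 0 (initial): 3 infected
Step 1: +8 new -> 11 infected
Step 2: +10 new -> 21 infected
Step 3: +6 new -> 27 infected
Step 4: +6 new -> 33 infected
Step 5: +2 new -> 35 infected
Step 6: +0 new -> 35 infected

Answer: 35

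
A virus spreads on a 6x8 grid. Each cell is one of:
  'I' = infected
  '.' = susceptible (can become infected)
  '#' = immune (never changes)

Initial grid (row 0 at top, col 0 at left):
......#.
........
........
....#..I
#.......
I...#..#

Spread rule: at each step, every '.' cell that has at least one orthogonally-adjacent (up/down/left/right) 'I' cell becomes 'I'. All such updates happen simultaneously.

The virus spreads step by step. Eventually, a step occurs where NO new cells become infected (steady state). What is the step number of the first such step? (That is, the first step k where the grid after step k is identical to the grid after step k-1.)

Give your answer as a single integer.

Step 0 (initial): 2 infected
Step 1: +4 new -> 6 infected
Step 2: +6 new -> 12 infected
Step 3: +8 new -> 20 infected
Step 4: +8 new -> 28 infected
Step 5: +7 new -> 35 infected
Step 6: +5 new -> 40 infected
Step 7: +3 new -> 43 infected
Step 8: +0 new -> 43 infected

Answer: 8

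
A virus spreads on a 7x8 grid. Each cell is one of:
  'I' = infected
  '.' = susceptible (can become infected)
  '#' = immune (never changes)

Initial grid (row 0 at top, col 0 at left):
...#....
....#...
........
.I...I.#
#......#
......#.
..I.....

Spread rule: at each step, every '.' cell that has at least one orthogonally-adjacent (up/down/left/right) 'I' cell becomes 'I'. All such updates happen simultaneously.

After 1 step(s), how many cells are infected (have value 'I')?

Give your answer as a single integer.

Step 0 (initial): 3 infected
Step 1: +11 new -> 14 infected

Answer: 14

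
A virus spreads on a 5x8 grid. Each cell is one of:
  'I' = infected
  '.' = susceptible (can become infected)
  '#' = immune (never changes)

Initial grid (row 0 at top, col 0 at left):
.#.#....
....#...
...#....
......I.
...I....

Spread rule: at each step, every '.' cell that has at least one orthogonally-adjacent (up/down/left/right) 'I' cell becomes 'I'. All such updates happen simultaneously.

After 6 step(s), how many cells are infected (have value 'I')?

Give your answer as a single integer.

Step 0 (initial): 2 infected
Step 1: +7 new -> 9 infected
Step 2: +8 new -> 17 infected
Step 3: +7 new -> 24 infected
Step 4: +5 new -> 29 infected
Step 5: +5 new -> 34 infected
Step 6: +1 new -> 35 infected

Answer: 35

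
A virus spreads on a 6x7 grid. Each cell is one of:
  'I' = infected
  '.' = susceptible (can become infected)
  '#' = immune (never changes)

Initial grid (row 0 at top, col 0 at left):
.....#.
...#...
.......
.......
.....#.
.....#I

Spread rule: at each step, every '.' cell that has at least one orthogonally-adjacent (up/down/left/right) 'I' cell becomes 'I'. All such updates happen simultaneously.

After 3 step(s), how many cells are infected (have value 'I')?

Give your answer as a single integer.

Answer: 5

Derivation:
Step 0 (initial): 1 infected
Step 1: +1 new -> 2 infected
Step 2: +1 new -> 3 infected
Step 3: +2 new -> 5 infected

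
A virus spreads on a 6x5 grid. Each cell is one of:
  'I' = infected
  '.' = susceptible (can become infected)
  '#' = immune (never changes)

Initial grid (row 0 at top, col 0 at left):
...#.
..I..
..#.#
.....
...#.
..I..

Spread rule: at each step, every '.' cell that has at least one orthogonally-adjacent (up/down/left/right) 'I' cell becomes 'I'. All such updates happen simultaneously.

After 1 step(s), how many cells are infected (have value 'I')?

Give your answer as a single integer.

Answer: 8

Derivation:
Step 0 (initial): 2 infected
Step 1: +6 new -> 8 infected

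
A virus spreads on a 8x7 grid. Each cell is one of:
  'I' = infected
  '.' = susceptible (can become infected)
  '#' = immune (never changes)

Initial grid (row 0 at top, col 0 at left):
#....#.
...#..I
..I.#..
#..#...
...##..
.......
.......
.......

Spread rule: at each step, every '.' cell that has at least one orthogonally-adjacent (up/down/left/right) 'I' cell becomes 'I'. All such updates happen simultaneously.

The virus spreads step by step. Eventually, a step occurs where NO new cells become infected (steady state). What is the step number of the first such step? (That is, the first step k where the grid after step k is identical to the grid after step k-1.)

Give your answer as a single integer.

Answer: 8

Derivation:
Step 0 (initial): 2 infected
Step 1: +7 new -> 9 infected
Step 2: +8 new -> 17 infected
Step 3: +8 new -> 25 infected
Step 4: +7 new -> 32 infected
Step 5: +7 new -> 39 infected
Step 6: +6 new -> 45 infected
Step 7: +3 new -> 48 infected
Step 8: +0 new -> 48 infected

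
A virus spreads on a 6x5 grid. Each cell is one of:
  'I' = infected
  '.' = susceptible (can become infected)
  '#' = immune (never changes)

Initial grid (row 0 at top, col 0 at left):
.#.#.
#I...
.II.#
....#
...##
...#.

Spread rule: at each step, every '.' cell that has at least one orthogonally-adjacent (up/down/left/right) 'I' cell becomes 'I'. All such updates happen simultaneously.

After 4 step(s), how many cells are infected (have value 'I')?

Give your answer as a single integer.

Step 0 (initial): 3 infected
Step 1: +5 new -> 8 infected
Step 2: +6 new -> 14 infected
Step 3: +4 new -> 18 infected
Step 4: +2 new -> 20 infected

Answer: 20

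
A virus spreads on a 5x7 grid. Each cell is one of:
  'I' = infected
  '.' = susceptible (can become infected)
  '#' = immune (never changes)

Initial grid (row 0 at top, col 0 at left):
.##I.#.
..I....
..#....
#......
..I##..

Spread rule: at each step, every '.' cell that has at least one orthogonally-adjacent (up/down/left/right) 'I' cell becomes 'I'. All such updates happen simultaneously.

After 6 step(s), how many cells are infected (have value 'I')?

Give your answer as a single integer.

Step 0 (initial): 3 infected
Step 1: +5 new -> 8 infected
Step 2: +7 new -> 15 infected
Step 3: +5 new -> 20 infected
Step 4: +3 new -> 23 infected
Step 5: +4 new -> 27 infected
Step 6: +1 new -> 28 infected

Answer: 28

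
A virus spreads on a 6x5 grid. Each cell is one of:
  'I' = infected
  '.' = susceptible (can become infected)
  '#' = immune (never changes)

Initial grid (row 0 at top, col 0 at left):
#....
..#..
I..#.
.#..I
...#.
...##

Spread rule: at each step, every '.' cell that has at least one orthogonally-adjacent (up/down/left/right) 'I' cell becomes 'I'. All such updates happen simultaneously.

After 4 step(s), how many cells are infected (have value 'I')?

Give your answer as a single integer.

Answer: 23

Derivation:
Step 0 (initial): 2 infected
Step 1: +6 new -> 8 infected
Step 2: +5 new -> 13 infected
Step 3: +6 new -> 19 infected
Step 4: +4 new -> 23 infected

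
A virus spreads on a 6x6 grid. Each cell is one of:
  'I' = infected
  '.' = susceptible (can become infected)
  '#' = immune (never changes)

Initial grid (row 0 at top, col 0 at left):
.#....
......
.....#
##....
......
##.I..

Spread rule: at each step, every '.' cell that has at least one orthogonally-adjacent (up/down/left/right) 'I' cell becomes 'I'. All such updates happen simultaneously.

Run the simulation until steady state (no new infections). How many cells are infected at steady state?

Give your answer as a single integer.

Step 0 (initial): 1 infected
Step 1: +3 new -> 4 infected
Step 2: +4 new -> 8 infected
Step 3: +5 new -> 13 infected
Step 4: +5 new -> 18 infected
Step 5: +4 new -> 22 infected
Step 6: +5 new -> 27 infected
Step 7: +2 new -> 29 infected
Step 8: +1 new -> 30 infected
Step 9: +0 new -> 30 infected

Answer: 30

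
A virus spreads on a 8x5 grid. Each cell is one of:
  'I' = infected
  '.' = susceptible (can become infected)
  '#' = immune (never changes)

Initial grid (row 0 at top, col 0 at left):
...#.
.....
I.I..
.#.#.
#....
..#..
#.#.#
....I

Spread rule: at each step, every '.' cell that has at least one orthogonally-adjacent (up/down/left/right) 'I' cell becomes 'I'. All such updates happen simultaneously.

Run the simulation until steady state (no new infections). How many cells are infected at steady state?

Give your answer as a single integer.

Step 0 (initial): 3 infected
Step 1: +7 new -> 10 infected
Step 2: +8 new -> 18 infected
Step 3: +7 new -> 25 infected
Step 4: +6 new -> 31 infected
Step 5: +1 new -> 32 infected
Step 6: +0 new -> 32 infected

Answer: 32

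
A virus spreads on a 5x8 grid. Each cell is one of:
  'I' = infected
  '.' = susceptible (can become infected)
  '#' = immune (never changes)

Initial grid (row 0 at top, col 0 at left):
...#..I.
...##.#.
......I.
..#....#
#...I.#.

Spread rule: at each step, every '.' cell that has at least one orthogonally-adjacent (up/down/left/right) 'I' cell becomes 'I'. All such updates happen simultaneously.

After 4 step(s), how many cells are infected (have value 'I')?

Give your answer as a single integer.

Step 0 (initial): 3 infected
Step 1: +8 new -> 11 infected
Step 2: +7 new -> 18 infected
Step 3: +2 new -> 20 infected
Step 4: +2 new -> 22 infected

Answer: 22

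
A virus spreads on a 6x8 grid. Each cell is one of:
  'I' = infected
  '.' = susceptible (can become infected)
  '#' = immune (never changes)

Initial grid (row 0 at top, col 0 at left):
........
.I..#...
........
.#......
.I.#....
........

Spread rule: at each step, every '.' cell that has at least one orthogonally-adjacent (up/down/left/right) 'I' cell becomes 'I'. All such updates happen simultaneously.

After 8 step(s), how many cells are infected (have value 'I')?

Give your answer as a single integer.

Step 0 (initial): 2 infected
Step 1: +7 new -> 9 infected
Step 2: +9 new -> 18 infected
Step 3: +4 new -> 22 infected
Step 4: +4 new -> 26 infected
Step 5: +5 new -> 31 infected
Step 6: +6 new -> 37 infected
Step 7: +6 new -> 43 infected
Step 8: +2 new -> 45 infected

Answer: 45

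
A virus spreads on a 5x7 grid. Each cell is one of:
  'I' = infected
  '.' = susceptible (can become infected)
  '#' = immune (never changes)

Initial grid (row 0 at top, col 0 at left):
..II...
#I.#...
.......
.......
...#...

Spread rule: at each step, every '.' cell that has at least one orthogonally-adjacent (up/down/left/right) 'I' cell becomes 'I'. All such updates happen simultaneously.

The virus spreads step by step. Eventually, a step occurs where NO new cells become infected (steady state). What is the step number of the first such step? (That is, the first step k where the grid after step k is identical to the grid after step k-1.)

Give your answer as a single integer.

Step 0 (initial): 3 infected
Step 1: +4 new -> 7 infected
Step 2: +6 new -> 13 infected
Step 3: +7 new -> 20 infected
Step 4: +6 new -> 26 infected
Step 5: +3 new -> 29 infected
Step 6: +2 new -> 31 infected
Step 7: +1 new -> 32 infected
Step 8: +0 new -> 32 infected

Answer: 8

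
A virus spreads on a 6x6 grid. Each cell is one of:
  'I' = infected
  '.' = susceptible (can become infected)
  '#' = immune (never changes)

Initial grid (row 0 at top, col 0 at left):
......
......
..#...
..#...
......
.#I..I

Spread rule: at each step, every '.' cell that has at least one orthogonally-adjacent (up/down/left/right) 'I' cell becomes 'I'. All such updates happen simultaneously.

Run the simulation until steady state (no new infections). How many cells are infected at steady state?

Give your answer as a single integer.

Step 0 (initial): 2 infected
Step 1: +4 new -> 6 infected
Step 2: +4 new -> 10 infected
Step 3: +5 new -> 15 infected
Step 4: +6 new -> 21 infected
Step 5: +5 new -> 26 infected
Step 6: +5 new -> 31 infected
Step 7: +2 new -> 33 infected
Step 8: +0 new -> 33 infected

Answer: 33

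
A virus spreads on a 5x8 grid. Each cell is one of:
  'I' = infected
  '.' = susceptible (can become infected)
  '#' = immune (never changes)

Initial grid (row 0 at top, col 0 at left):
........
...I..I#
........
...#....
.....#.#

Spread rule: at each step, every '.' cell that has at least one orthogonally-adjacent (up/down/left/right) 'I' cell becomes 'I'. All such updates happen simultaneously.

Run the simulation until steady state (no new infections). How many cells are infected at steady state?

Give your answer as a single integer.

Answer: 36

Derivation:
Step 0 (initial): 2 infected
Step 1: +7 new -> 9 infected
Step 2: +10 new -> 19 infected
Step 3: +8 new -> 27 infected
Step 4: +5 new -> 32 infected
Step 5: +3 new -> 35 infected
Step 6: +1 new -> 36 infected
Step 7: +0 new -> 36 infected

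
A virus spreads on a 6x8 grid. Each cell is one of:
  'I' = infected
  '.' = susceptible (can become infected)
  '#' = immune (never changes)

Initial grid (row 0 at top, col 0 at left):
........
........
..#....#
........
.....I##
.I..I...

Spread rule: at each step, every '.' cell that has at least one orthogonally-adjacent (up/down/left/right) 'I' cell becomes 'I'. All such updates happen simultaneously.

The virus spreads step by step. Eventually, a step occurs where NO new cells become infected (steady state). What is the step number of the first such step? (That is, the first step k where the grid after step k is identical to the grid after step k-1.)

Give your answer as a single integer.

Answer: 7

Derivation:
Step 0 (initial): 3 infected
Step 1: +7 new -> 10 infected
Step 2: +8 new -> 18 infected
Step 3: +9 new -> 27 infected
Step 4: +6 new -> 33 infected
Step 5: +7 new -> 40 infected
Step 6: +4 new -> 44 infected
Step 7: +0 new -> 44 infected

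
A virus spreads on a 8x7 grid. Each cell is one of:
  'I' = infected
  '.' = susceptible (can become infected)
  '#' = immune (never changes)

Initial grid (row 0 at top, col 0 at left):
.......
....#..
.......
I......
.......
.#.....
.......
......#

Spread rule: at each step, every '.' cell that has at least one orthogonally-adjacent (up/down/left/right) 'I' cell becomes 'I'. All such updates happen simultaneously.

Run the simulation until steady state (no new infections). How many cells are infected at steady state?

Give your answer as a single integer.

Answer: 53

Derivation:
Step 0 (initial): 1 infected
Step 1: +3 new -> 4 infected
Step 2: +5 new -> 9 infected
Step 3: +6 new -> 15 infected
Step 4: +8 new -> 23 infected
Step 5: +8 new -> 31 infected
Step 6: +7 new -> 38 infected
Step 7: +7 new -> 45 infected
Step 8: +5 new -> 50 infected
Step 9: +3 new -> 53 infected
Step 10: +0 new -> 53 infected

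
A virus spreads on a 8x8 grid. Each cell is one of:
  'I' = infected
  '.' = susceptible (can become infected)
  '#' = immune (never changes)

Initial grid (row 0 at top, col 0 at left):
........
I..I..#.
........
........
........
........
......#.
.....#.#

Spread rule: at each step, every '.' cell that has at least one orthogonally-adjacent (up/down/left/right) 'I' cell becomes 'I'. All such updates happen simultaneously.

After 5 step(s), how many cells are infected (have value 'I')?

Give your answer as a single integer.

Step 0 (initial): 2 infected
Step 1: +7 new -> 9 infected
Step 2: +9 new -> 18 infected
Step 3: +7 new -> 25 infected
Step 4: +8 new -> 33 infected
Step 5: +9 new -> 42 infected

Answer: 42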